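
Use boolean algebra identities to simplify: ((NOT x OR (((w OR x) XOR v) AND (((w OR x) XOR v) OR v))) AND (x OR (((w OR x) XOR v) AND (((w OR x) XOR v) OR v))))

By distribution ((E OR v) AND (E OR NOT v) = E) then absorption (E AND (E OR v) = E):
= ((w OR x) XOR v)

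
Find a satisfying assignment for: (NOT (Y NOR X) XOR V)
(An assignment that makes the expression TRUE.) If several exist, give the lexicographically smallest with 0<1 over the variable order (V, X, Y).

V=0, X=0, Y=1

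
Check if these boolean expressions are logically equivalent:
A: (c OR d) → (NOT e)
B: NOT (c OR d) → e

No, Inverse is not equivalent to original (counterexample: e=0, d=0, c=0)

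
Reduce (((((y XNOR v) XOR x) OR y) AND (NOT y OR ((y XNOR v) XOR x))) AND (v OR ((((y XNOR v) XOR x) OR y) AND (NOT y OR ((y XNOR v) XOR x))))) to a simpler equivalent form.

By absorption (E AND (E OR v) = E) then distribution ((E OR v) AND (E OR NOT v) = E):
= ((y XNOR v) XOR x)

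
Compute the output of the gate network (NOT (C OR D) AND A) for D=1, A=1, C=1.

Substituting: (NOT (1 OR 1) AND 1)
= 0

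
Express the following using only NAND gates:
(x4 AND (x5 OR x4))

((x4 NAND ((x5 NAND x5) NAND (x4 NAND x4))) NAND (x4 NAND ((x5 NAND x5) NAND (x4 NAND x4))))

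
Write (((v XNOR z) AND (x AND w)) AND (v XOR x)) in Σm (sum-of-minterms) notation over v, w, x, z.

Σm(6) = (NOT v AND w AND x AND NOT z)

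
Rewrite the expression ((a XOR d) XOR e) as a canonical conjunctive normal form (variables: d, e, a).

(d OR e OR a) AND (d OR NOT e OR NOT a) AND (NOT d OR e OR NOT a) AND (NOT d OR NOT e OR a)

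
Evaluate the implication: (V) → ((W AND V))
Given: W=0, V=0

Antecedent (V) = 0; consequent ((W AND V)) = 0.
0 → 0 = 1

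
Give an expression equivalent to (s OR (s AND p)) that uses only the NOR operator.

((s NOR ((s NOR s) NOR (p NOR p))) NOR (s NOR ((s NOR s) NOR (p NOR p))))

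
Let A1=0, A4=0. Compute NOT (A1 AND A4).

Substituting: NOT (0 AND 0)
= 1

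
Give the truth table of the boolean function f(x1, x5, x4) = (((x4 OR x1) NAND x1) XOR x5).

x1 | x5 | x4 | Output
---------------------
0 | 0 | 0 | 1
0 | 0 | 1 | 1
0 | 1 | 0 | 0
0 | 1 | 1 | 0
1 | 0 | 0 | 0
1 | 0 | 1 | 0
1 | 1 | 0 | 1
1 | 1 | 1 | 1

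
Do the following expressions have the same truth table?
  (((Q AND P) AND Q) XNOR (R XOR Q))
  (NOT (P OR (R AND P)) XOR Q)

No. Counterexample: with P=0, R=1, Q=0, Expression 1 = 0 but Expression 2 = 1.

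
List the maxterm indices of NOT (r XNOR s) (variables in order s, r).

ΠM(0, 3) = (s OR r) AND (NOT s OR NOT r)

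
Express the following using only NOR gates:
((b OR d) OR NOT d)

((((b NOR d) NOR (b NOR d)) NOR (d NOR d)) NOR (((b NOR d) NOR (b NOR d)) NOR (d NOR d)))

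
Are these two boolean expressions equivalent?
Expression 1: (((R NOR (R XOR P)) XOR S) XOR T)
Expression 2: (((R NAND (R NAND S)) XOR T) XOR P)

No. Counterexample: with S=0, T=0, P=1, R=1, Expression 1 = 0 but Expression 2 = 1.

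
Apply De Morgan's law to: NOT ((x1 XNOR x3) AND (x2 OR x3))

NOT (x1 XNOR x3) OR NOT (x2 OR x3)
De Morgan's: NOT(AND of terms) = OR of negations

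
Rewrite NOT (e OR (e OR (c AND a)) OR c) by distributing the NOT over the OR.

NOT e AND NOT (e OR (c AND a)) AND NOT c
De Morgan's: NOT(OR of terms) = AND of negations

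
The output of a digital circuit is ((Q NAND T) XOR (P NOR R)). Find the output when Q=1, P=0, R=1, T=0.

Substituting: ((1 NAND 0) XOR (0 NOR 1))
= 1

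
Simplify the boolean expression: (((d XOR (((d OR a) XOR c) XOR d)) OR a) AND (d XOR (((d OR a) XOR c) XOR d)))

By absorption (E AND (E OR v) = E) then XOR self-cancellation ((E XOR v) XOR v = E):
= ((d OR a) XOR c)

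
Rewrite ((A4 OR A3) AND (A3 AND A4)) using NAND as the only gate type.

((((A4 NAND A4) NAND (A3 NAND A3)) NAND ((A3 NAND A4) NAND (A3 NAND A4))) NAND (((A4 NAND A4) NAND (A3 NAND A3)) NAND ((A3 NAND A4) NAND (A3 NAND A4))))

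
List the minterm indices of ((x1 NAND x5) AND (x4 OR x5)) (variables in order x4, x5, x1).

Σm(2, 4, 5, 6) = (NOT x4 AND x5 AND NOT x1) OR (x4 AND NOT x5 AND NOT x1) OR (x4 AND NOT x5 AND x1) OR (x4 AND x5 AND NOT x1)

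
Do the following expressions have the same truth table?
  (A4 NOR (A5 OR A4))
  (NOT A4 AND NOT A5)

Yes, they are equivalent — the two output columns agree on all 4 assignments:
A4 | A5 | Expression 1 | Expression 2
-------------------------------------
0 | 0 | 1 | 1
0 | 1 | 0 | 0
1 | 0 | 0 | 0
1 | 1 | 0 | 0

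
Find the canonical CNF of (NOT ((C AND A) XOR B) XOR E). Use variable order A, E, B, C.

(A OR E OR NOT B OR C) AND (A OR E OR NOT B OR NOT C) AND (A OR NOT E OR B OR C) AND (A OR NOT E OR B OR NOT C) AND (NOT A OR E OR B OR NOT C) AND (NOT A OR E OR NOT B OR C) AND (NOT A OR NOT E OR B OR C) AND (NOT A OR NOT E OR NOT B OR NOT C)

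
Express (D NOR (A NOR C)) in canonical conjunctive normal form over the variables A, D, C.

(A OR D OR C) AND (A OR NOT D OR C) AND (A OR NOT D OR NOT C) AND (NOT A OR NOT D OR C) AND (NOT A OR NOT D OR NOT C)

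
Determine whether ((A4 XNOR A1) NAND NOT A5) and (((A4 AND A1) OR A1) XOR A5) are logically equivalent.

No. Counterexample: with A5=0, A4=1, A1=0, Expression 1 = 1 but Expression 2 = 0.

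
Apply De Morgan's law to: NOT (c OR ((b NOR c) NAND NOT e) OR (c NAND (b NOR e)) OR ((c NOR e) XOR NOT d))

NOT c AND NOT ((b NOR c) NAND NOT e) AND NOT (c NAND (b NOR e)) AND NOT ((c NOR e) XOR NOT d)
De Morgan's: NOT(OR of terms) = AND of negations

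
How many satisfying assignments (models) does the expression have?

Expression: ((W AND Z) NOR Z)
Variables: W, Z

Satisfying assignments: (0,0), (1,0)
Count: 2 out of 4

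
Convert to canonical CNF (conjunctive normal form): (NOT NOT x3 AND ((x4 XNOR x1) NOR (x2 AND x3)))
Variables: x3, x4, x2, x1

(x3 OR x4 OR x2 OR x1) AND (x3 OR x4 OR x2 OR NOT x1) AND (x3 OR x4 OR NOT x2 OR x1) AND (x3 OR x4 OR NOT x2 OR NOT x1) AND (x3 OR NOT x4 OR x2 OR x1) AND (x3 OR NOT x4 OR x2 OR NOT x1) AND (x3 OR NOT x4 OR NOT x2 OR x1) AND (x3 OR NOT x4 OR NOT x2 OR NOT x1) AND (NOT x3 OR x4 OR x2 OR x1) AND (NOT x3 OR x4 OR NOT x2 OR x1) AND (NOT x3 OR x4 OR NOT x2 OR NOT x1) AND (NOT x3 OR NOT x4 OR x2 OR NOT x1) AND (NOT x3 OR NOT x4 OR NOT x2 OR x1) AND (NOT x3 OR NOT x4 OR NOT x2 OR NOT x1)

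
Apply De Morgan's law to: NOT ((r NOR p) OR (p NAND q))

NOT (r NOR p) AND NOT (p NAND q)
De Morgan's: NOT(OR of terms) = AND of negations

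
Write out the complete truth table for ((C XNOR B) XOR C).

C | B | Output
--------------
0 | 0 | 1
0 | 1 | 0
1 | 0 | 1
1 | 1 | 0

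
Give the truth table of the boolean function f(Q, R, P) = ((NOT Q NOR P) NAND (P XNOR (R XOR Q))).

Q | R | P | Output
------------------
0 | 0 | 0 | 1
0 | 0 | 1 | 1
0 | 1 | 0 | 1
0 | 1 | 1 | 1
1 | 0 | 0 | 1
1 | 0 | 1 | 1
1 | 1 | 0 | 0
1 | 1 | 1 | 1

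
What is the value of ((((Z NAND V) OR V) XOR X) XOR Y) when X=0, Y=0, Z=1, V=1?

Substituting: ((((1 NAND 1) OR 1) XOR 0) XOR 0)
= 1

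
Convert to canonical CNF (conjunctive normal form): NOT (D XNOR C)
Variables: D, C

(D OR C) AND (NOT D OR NOT C)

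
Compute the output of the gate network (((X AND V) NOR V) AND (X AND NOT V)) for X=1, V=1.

Substituting: (((1 AND 1) NOR 1) AND (1 AND NOT 1))
= 0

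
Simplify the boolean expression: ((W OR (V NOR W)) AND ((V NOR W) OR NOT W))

By distribution ((E OR v) AND (E OR NOT v) = E):
= (V NOR W)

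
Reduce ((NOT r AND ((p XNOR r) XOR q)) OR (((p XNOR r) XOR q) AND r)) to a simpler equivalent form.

By distribution ((E AND v) OR (E AND NOT v) = E):
= ((p XNOR r) XOR q)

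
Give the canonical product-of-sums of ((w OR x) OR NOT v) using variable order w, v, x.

ΠM(2) = (w OR NOT v OR x)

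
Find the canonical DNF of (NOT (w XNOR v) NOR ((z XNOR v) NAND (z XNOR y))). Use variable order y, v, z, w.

(NOT y AND NOT v AND NOT z AND NOT w) OR (y AND v AND z AND w)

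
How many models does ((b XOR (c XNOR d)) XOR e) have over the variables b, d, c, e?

Satisfying assignments: (0,0,0,0), (0,0,1,1), (0,1,0,1), (0,1,1,0), (1,0,0,1), (1,0,1,0), (1,1,0,0), (1,1,1,1)
Count: 8 out of 16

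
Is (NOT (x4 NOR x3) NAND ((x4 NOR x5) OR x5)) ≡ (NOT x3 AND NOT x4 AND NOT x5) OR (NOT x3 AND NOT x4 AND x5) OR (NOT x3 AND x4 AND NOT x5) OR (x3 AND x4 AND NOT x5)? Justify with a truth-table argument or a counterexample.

Yes, they are equivalent — the two output columns agree on all 8 assignments:
x3 | x4 | x5 | Expression 1 | Expression 2
------------------------------------------
0 | 0 | 0 | 1 | 1
0 | 0 | 1 | 1 | 1
0 | 1 | 0 | 1 | 1
0 | 1 | 1 | 0 | 0
1 | 0 | 0 | 0 | 0
1 | 0 | 1 | 0 | 0
1 | 1 | 0 | 1 | 1
1 | 1 | 1 | 0 | 0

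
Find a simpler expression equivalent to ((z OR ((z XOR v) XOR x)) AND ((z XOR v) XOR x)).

By absorption (E AND (E OR v) = E):
= ((z XOR v) XOR x)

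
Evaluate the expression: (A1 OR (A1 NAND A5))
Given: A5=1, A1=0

Substituting: (0 OR (0 NAND 1))
= 1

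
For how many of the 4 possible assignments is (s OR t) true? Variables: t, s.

Satisfying assignments: (0,1), (1,0), (1,1)
Count: 3 out of 4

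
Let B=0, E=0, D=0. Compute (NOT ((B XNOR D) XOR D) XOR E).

Substituting: (NOT ((0 XNOR 0) XOR 0) XOR 0)
= 0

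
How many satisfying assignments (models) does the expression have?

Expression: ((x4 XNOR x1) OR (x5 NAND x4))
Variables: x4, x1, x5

Satisfying assignments: (0,0,0), (0,0,1), (0,1,0), (0,1,1), (1,0,0), (1,1,0), (1,1,1)
Count: 7 out of 8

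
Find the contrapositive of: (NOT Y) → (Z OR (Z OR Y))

Contrapositive: NOT (Z OR (Z OR Y)) → Y
Note: A statement and its contrapositive are logically equivalent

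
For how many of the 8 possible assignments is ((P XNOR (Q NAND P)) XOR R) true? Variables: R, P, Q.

Satisfying assignments: (0,1,0), (1,0,0), (1,0,1), (1,1,1)
Count: 4 out of 8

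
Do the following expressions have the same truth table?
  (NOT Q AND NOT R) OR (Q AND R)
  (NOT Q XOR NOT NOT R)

Yes, they are equivalent — the two output columns agree on all 4 assignments:
Q | R | Expression 1 | Expression 2
-----------------------------------
0 | 0 | 1 | 1
0 | 1 | 0 | 0
1 | 0 | 0 | 0
1 | 1 | 1 | 1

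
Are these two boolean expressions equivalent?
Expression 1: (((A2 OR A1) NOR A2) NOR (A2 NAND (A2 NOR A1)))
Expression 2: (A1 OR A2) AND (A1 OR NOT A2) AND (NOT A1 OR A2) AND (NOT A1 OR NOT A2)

Yes, they are equivalent — the two output columns agree on all 4 assignments:
A1 | A2 | Expression 1 | Expression 2
-------------------------------------
0 | 0 | 0 | 0
0 | 1 | 0 | 0
1 | 0 | 0 | 0
1 | 1 | 0 | 0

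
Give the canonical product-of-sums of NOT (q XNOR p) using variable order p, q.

ΠM(0, 3) = (p OR q) AND (NOT p OR NOT q)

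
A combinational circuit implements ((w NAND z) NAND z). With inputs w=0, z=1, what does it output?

Substituting: ((0 NAND 1) NAND 1)
= 0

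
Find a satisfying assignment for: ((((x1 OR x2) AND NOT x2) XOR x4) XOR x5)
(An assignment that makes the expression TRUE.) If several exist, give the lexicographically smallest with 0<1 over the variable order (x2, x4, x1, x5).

x2=0, x4=0, x1=0, x5=1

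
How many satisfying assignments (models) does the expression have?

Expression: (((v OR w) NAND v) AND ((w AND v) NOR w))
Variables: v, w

Satisfying assignments: (0,0)
Count: 1 out of 4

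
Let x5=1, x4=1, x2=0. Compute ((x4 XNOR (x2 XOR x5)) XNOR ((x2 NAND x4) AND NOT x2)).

Substituting: ((1 XNOR (0 XOR 1)) XNOR ((0 NAND 1) AND NOT 0))
= 1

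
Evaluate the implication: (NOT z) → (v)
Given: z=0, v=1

Antecedent (NOT z) = 1; consequent (v) = 1.
1 → 1 = 1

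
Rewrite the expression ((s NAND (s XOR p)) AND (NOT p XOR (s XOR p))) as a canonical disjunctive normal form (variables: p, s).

(NOT p AND NOT s) OR (p AND NOT s)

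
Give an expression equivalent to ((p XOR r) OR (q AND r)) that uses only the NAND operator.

((((p NAND (p NAND r)) NAND (r NAND (p NAND r))) NAND ((p NAND (p NAND r)) NAND (r NAND (p NAND r)))) NAND (((q NAND r) NAND (q NAND r)) NAND ((q NAND r) NAND (q NAND r))))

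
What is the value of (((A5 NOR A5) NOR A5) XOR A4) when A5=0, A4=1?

Substituting: (((0 NOR 0) NOR 0) XOR 1)
= 1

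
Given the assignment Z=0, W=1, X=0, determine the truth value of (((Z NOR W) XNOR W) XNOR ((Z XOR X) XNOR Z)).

Substituting: (((0 NOR 1) XNOR 1) XNOR ((0 XOR 0) XNOR 0))
= 0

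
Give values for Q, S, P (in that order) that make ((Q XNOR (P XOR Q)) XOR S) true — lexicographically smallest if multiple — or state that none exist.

Q=0, S=0, P=0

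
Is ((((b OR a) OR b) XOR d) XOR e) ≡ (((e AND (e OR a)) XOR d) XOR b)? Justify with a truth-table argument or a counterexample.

No. Counterexample: with d=0, b=0, a=1, e=0, Expression 1 = 1 but Expression 2 = 0.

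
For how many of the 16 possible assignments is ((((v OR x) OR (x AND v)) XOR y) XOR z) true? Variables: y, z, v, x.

Satisfying assignments: (0,0,0,1), (0,0,1,0), (0,0,1,1), (0,1,0,0), (1,0,0,0), (1,1,0,1), (1,1,1,0), (1,1,1,1)
Count: 8 out of 16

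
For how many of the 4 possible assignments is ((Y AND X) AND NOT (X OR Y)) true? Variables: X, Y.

No assignment satisfies the expression.
Count: 0 out of 4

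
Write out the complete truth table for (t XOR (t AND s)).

s | t | Output
--------------
0 | 0 | 0
0 | 1 | 1
1 | 0 | 0
1 | 1 | 0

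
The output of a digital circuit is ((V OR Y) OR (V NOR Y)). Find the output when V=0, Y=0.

Substituting: ((0 OR 0) OR (0 NOR 0))
= 1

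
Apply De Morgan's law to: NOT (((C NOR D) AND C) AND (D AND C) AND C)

NOT ((C NOR D) AND C) OR NOT (D AND C) OR NOT C
De Morgan's: NOT(AND of terms) = OR of negations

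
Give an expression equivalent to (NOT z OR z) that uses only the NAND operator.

(((z NAND z) NAND (z NAND z)) NAND (z NAND z))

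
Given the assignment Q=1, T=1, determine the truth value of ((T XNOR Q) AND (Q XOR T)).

Substituting: ((1 XNOR 1) AND (1 XOR 1))
= 0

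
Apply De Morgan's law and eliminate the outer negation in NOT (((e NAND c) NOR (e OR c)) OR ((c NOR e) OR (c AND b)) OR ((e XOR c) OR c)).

NOT ((e NAND c) NOR (e OR c)) AND NOT ((c NOR e) OR (c AND b)) AND NOT ((e XOR c) OR c)
De Morgan's: NOT(OR of terms) = AND of negations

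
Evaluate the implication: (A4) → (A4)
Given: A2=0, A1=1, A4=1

Antecedent (A4) = 1; consequent (A4) = 1.
1 → 1 = 1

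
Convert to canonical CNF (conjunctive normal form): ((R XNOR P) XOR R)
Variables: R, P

(R OR NOT P) AND (NOT R OR NOT P)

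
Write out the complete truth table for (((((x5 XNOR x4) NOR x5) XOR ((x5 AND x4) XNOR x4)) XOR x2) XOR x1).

x5 | x2 | x4 | x1 | Output
--------------------------
0 | 0 | 0 | 0 | 1
0 | 0 | 0 | 1 | 0
0 | 0 | 1 | 0 | 1
0 | 0 | 1 | 1 | 0
0 | 1 | 0 | 0 | 0
0 | 1 | 0 | 1 | 1
0 | 1 | 1 | 0 | 0
0 | 1 | 1 | 1 | 1
1 | 0 | 0 | 0 | 1
1 | 0 | 0 | 1 | 0
1 | 0 | 1 | 0 | 1
1 | 0 | 1 | 1 | 0
1 | 1 | 0 | 0 | 0
1 | 1 | 0 | 1 | 1
1 | 1 | 1 | 0 | 0
1 | 1 | 1 | 1 | 1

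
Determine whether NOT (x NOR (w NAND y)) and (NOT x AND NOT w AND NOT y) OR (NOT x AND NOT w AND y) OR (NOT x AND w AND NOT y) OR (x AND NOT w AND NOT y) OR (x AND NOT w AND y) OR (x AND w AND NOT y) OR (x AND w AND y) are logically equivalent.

Yes, they are equivalent — the two output columns agree on all 8 assignments:
x | w | y | Expression 1 | Expression 2
---------------------------------------
0 | 0 | 0 | 1 | 1
0 | 0 | 1 | 1 | 1
0 | 1 | 0 | 1 | 1
0 | 1 | 1 | 0 | 0
1 | 0 | 0 | 1 | 1
1 | 0 | 1 | 1 | 1
1 | 1 | 0 | 1 | 1
1 | 1 | 1 | 1 | 1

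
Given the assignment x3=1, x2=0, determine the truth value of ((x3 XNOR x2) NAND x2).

Substituting: ((1 XNOR 0) NAND 0)
= 1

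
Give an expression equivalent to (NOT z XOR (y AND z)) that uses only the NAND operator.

(((z NAND z) NAND ((z NAND z) NAND ((y NAND z) NAND (y NAND z)))) NAND (((y NAND z) NAND (y NAND z)) NAND ((z NAND z) NAND ((y NAND z) NAND (y NAND z)))))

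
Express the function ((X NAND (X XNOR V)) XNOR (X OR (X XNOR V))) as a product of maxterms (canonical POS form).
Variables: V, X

ΠM(2, 3) = (NOT V OR X) AND (NOT V OR NOT X)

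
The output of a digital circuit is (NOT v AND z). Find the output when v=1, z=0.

Substituting: (NOT 1 AND 0)
= 0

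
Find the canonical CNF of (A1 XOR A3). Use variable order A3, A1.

(A3 OR A1) AND (NOT A3 OR NOT A1)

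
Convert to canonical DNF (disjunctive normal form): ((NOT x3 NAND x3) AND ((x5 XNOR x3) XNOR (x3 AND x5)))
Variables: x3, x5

(NOT x3 AND x5) OR (x3 AND NOT x5) OR (x3 AND x5)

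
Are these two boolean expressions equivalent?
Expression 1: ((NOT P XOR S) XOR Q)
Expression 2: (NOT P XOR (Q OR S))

No. Counterexample: with P=0, S=1, Q=1, Expression 1 = 1 but Expression 2 = 0.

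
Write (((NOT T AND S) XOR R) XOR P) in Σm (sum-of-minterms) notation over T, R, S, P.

Σm(1, 2, 4, 7, 9, 11, 12, 14) = (NOT T AND NOT R AND NOT S AND P) OR (NOT T AND NOT R AND S AND NOT P) OR (NOT T AND R AND NOT S AND NOT P) OR (NOT T AND R AND S AND P) OR (T AND NOT R AND NOT S AND P) OR (T AND NOT R AND S AND P) OR (T AND R AND NOT S AND NOT P) OR (T AND R AND S AND NOT P)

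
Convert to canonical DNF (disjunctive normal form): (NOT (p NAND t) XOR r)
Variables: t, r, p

(NOT t AND r AND NOT p) OR (NOT t AND r AND p) OR (t AND NOT r AND p) OR (t AND r AND NOT p)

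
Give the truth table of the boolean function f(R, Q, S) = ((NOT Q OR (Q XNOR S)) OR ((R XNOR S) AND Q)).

R | Q | S | Output
------------------
0 | 0 | 0 | 1
0 | 0 | 1 | 1
0 | 1 | 0 | 1
0 | 1 | 1 | 1
1 | 0 | 0 | 1
1 | 0 | 1 | 1
1 | 1 | 0 | 0
1 | 1 | 1 | 1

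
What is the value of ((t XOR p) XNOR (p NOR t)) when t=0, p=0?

Substituting: ((0 XOR 0) XNOR (0 NOR 0))
= 0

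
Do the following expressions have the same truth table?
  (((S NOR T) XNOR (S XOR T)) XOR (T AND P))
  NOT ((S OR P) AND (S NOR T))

No. Counterexample: with P=0, T=0, S=0, Expression 1 = 0 but Expression 2 = 1.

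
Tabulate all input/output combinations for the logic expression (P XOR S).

S | P | Output
--------------
0 | 0 | 0
0 | 1 | 1
1 | 0 | 1
1 | 1 | 0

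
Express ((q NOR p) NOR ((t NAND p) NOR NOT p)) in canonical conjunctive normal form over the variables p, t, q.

(p OR t OR q) AND (p OR NOT t OR q) AND (NOT p OR NOT t OR q) AND (NOT p OR NOT t OR NOT q)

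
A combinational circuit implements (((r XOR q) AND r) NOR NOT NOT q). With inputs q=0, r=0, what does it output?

Substituting: (((0 XOR 0) AND 0) NOR NOT NOT 0)
= 1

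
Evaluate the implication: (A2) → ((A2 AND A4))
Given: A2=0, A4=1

Antecedent (A2) = 0; consequent ((A2 AND A4)) = 0.
0 → 0 = 1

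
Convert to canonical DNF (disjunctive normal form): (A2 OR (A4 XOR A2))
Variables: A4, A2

(NOT A4 AND A2) OR (A4 AND NOT A2) OR (A4 AND A2)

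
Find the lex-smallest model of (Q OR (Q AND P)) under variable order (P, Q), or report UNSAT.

P=0, Q=1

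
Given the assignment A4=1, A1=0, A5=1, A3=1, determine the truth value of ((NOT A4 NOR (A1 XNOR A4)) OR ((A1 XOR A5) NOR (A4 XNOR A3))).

Substituting: ((NOT 1 NOR (0 XNOR 1)) OR ((0 XOR 1) NOR (1 XNOR 1)))
= 1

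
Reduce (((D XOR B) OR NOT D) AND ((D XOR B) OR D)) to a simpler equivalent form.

By distribution ((E OR v) AND (E OR NOT v) = E):
= (D XOR B)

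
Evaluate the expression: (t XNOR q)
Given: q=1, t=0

Substituting: (0 XNOR 1)
= 0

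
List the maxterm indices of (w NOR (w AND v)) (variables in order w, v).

ΠM(2, 3) = (NOT w OR v) AND (NOT w OR NOT v)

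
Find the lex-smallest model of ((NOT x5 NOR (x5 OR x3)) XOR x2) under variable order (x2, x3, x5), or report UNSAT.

x2=1, x3=0, x5=0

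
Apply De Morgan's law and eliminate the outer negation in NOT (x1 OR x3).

NOT x1 AND NOT x3
De Morgan's: NOT(OR of terms) = AND of negations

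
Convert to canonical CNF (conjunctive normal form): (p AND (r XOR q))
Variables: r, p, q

(r OR p OR q) AND (r OR p OR NOT q) AND (r OR NOT p OR q) AND (NOT r OR p OR q) AND (NOT r OR p OR NOT q) AND (NOT r OR NOT p OR NOT q)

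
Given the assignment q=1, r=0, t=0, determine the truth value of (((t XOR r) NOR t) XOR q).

Substituting: (((0 XOR 0) NOR 0) XOR 1)
= 0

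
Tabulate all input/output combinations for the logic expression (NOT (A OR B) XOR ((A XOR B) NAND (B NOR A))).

B | A | Output
--------------
0 | 0 | 0
0 | 1 | 1
1 | 0 | 1
1 | 1 | 1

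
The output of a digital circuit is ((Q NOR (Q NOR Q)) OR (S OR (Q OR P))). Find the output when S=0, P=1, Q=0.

Substituting: ((0 NOR (0 NOR 0)) OR (0 OR (0 OR 1)))
= 1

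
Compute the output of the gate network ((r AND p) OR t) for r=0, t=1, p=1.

Substituting: ((0 AND 1) OR 1)
= 1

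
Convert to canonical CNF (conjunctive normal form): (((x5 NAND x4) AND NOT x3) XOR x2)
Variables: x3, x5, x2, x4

(x3 OR x5 OR NOT x2 OR x4) AND (x3 OR x5 OR NOT x2 OR NOT x4) AND (x3 OR NOT x5 OR x2 OR NOT x4) AND (x3 OR NOT x5 OR NOT x2 OR x4) AND (NOT x3 OR x5 OR x2 OR x4) AND (NOT x3 OR x5 OR x2 OR NOT x4) AND (NOT x3 OR NOT x5 OR x2 OR x4) AND (NOT x3 OR NOT x5 OR x2 OR NOT x4)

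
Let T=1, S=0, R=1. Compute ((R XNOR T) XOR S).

Substituting: ((1 XNOR 1) XOR 0)
= 1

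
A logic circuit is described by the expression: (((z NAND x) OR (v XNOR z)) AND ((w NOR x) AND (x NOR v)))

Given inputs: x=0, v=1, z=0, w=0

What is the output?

Substituting: (((0 NAND 0) OR (1 XNOR 0)) AND ((0 NOR 0) AND (0 NOR 1)))
= 0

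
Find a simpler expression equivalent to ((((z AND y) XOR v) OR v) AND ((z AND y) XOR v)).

By absorption (E AND (E OR v) = E):
= ((z AND y) XOR v)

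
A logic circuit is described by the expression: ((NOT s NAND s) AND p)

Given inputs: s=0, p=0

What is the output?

Substituting: ((NOT 0 NAND 0) AND 0)
= 0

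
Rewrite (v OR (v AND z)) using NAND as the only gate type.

((v NAND v) NAND (((v NAND z) NAND (v NAND z)) NAND ((v NAND z) NAND (v NAND z))))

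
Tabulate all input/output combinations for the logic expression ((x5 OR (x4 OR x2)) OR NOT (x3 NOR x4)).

x4 | x3 | x2 | x5 | Output
--------------------------
0 | 0 | 0 | 0 | 0
0 | 0 | 0 | 1 | 1
0 | 0 | 1 | 0 | 1
0 | 0 | 1 | 1 | 1
0 | 1 | 0 | 0 | 1
0 | 1 | 0 | 1 | 1
0 | 1 | 1 | 0 | 1
0 | 1 | 1 | 1 | 1
1 | 0 | 0 | 0 | 1
1 | 0 | 0 | 1 | 1
1 | 0 | 1 | 0 | 1
1 | 0 | 1 | 1 | 1
1 | 1 | 0 | 0 | 1
1 | 1 | 0 | 1 | 1
1 | 1 | 1 | 0 | 1
1 | 1 | 1 | 1 | 1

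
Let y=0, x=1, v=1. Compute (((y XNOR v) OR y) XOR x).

Substituting: (((0 XNOR 1) OR 0) XOR 1)
= 1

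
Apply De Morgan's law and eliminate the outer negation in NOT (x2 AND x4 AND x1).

NOT x2 OR NOT x4 OR NOT x1
De Morgan's: NOT(AND of terms) = OR of negations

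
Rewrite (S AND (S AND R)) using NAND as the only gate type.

((S NAND ((S NAND R) NAND (S NAND R))) NAND (S NAND ((S NAND R) NAND (S NAND R))))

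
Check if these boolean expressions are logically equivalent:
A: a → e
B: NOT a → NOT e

No, Inverse is not equivalent to original (counterexample: d=0, e=0, a=1)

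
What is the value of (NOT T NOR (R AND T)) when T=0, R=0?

Substituting: (NOT 0 NOR (0 AND 0))
= 0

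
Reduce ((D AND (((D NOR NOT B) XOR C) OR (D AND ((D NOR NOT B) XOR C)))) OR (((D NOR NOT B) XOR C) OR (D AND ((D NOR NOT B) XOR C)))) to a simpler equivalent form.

By absorption (E OR (E AND v) = E) then absorption (E OR (E AND v) = E):
= ((D NOR NOT B) XOR C)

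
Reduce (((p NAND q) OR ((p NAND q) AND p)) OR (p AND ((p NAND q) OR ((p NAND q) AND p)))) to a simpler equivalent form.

By absorption (E OR (E AND v) = E) then absorption (E OR (E AND v) = E):
= (p NAND q)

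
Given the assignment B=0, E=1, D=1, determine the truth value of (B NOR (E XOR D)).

Substituting: (0 NOR (1 XOR 1))
= 1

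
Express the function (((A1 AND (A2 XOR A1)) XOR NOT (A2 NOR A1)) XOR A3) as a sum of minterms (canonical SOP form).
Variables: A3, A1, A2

Σm(1, 3, 4, 6) = (NOT A3 AND NOT A1 AND A2) OR (NOT A3 AND A1 AND A2) OR (A3 AND NOT A1 AND NOT A2) OR (A3 AND A1 AND NOT A2)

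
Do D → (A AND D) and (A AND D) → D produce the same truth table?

No, Converse is not equivalent to original (counterexample: A=0, D=1)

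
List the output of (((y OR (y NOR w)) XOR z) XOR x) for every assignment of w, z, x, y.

w | z | x | y | Output
----------------------
0 | 0 | 0 | 0 | 1
0 | 0 | 0 | 1 | 1
0 | 0 | 1 | 0 | 0
0 | 0 | 1 | 1 | 0
0 | 1 | 0 | 0 | 0
0 | 1 | 0 | 1 | 0
0 | 1 | 1 | 0 | 1
0 | 1 | 1 | 1 | 1
1 | 0 | 0 | 0 | 0
1 | 0 | 0 | 1 | 1
1 | 0 | 1 | 0 | 1
1 | 0 | 1 | 1 | 0
1 | 1 | 0 | 0 | 1
1 | 1 | 0 | 1 | 0
1 | 1 | 1 | 0 | 0
1 | 1 | 1 | 1 | 1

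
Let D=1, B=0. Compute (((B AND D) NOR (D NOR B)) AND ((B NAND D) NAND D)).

Substituting: (((0 AND 1) NOR (1 NOR 0)) AND ((0 NAND 1) NAND 1))
= 0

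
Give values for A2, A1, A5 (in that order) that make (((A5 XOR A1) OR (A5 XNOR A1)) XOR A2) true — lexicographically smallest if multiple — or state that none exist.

A2=0, A1=0, A5=0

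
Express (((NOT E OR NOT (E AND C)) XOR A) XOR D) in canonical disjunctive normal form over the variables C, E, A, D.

(NOT C AND NOT E AND NOT A AND NOT D) OR (NOT C AND NOT E AND A AND D) OR (NOT C AND E AND NOT A AND NOT D) OR (NOT C AND E AND A AND D) OR (C AND NOT E AND NOT A AND NOT D) OR (C AND NOT E AND A AND D) OR (C AND E AND NOT A AND D) OR (C AND E AND A AND NOT D)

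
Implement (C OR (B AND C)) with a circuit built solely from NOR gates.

((C NOR ((B NOR B) NOR (C NOR C))) NOR (C NOR ((B NOR B) NOR (C NOR C))))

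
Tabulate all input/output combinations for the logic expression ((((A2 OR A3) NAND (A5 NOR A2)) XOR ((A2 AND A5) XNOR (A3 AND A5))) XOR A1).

A1 | A5 | A3 | A2 | Output
--------------------------
0 | 0 | 0 | 0 | 0
0 | 0 | 0 | 1 | 0
0 | 0 | 1 | 0 | 1
0 | 0 | 1 | 1 | 0
0 | 1 | 0 | 0 | 0
0 | 1 | 0 | 1 | 1
0 | 1 | 1 | 0 | 1
0 | 1 | 1 | 1 | 0
1 | 0 | 0 | 0 | 1
1 | 0 | 0 | 1 | 1
1 | 0 | 1 | 0 | 0
1 | 0 | 1 | 1 | 1
1 | 1 | 0 | 0 | 1
1 | 1 | 0 | 1 | 0
1 | 1 | 1 | 0 | 0
1 | 1 | 1 | 1 | 1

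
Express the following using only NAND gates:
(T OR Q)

((T NAND T) NAND (Q NAND Q))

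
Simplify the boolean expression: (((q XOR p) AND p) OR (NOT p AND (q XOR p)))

By distribution ((E AND v) OR (E AND NOT v) = E):
= (q XOR p)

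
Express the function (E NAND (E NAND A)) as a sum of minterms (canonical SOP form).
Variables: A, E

Σm(0, 2, 3) = (NOT A AND NOT E) OR (A AND NOT E) OR (A AND E)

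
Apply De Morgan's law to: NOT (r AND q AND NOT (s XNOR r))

NOT r OR NOT q OR (s XNOR r)
De Morgan's: NOT(AND of terms) = OR of negations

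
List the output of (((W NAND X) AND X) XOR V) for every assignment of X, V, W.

X | V | W | Output
------------------
0 | 0 | 0 | 0
0 | 0 | 1 | 0
0 | 1 | 0 | 1
0 | 1 | 1 | 1
1 | 0 | 0 | 1
1 | 0 | 1 | 0
1 | 1 | 0 | 0
1 | 1 | 1 | 1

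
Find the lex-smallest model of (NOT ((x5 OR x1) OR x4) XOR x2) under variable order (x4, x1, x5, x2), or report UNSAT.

x4=0, x1=0, x5=0, x2=0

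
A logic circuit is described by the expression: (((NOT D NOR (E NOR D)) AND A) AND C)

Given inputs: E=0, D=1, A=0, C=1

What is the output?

Substituting: (((NOT 1 NOR (0 NOR 1)) AND 0) AND 1)
= 0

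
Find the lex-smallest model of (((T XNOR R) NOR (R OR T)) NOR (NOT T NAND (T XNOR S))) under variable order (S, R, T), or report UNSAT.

S=0, R=0, T=0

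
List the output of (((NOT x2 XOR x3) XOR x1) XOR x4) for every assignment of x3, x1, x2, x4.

x3 | x1 | x2 | x4 | Output
--------------------------
0 | 0 | 0 | 0 | 1
0 | 0 | 0 | 1 | 0
0 | 0 | 1 | 0 | 0
0 | 0 | 1 | 1 | 1
0 | 1 | 0 | 0 | 0
0 | 1 | 0 | 1 | 1
0 | 1 | 1 | 0 | 1
0 | 1 | 1 | 1 | 0
1 | 0 | 0 | 0 | 0
1 | 0 | 0 | 1 | 1
1 | 0 | 1 | 0 | 1
1 | 0 | 1 | 1 | 0
1 | 1 | 0 | 0 | 1
1 | 1 | 0 | 1 | 0
1 | 1 | 1 | 0 | 0
1 | 1 | 1 | 1 | 1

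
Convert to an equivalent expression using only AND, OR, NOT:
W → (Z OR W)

NOT W OR (Z OR W)
(Implication elimination: A → B = NOT A OR B)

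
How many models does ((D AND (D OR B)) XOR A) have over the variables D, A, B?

Satisfying assignments: (0,1,0), (0,1,1), (1,0,0), (1,0,1)
Count: 4 out of 8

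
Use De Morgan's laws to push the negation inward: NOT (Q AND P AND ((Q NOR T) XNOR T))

NOT Q OR NOT P OR NOT ((Q NOR T) XNOR T)
De Morgan's: NOT(AND of terms) = OR of negations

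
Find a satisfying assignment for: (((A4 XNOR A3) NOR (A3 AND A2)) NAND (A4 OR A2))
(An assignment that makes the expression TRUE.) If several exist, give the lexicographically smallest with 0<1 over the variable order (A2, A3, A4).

A2=0, A3=0, A4=0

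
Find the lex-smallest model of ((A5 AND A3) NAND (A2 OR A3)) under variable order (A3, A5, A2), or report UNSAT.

A3=0, A5=0, A2=0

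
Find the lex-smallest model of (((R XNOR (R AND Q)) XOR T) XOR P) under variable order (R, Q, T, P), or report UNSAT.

R=0, Q=0, T=0, P=0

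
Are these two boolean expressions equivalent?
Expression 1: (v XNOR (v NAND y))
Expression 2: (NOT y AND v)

Yes, they are equivalent — the two output columns agree on all 4 assignments:
y | v | Expression 1 | Expression 2
-----------------------------------
0 | 0 | 0 | 0
0 | 1 | 1 | 1
1 | 0 | 0 | 0
1 | 1 | 0 | 0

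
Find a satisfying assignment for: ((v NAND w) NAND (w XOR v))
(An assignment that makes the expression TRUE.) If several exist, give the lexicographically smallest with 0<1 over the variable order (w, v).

w=0, v=0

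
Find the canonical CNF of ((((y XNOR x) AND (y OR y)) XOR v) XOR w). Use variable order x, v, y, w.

(x OR v OR y OR w) AND (x OR v OR NOT y OR w) AND (x OR NOT v OR y OR NOT w) AND (x OR NOT v OR NOT y OR NOT w) AND (NOT x OR v OR y OR w) AND (NOT x OR v OR NOT y OR NOT w) AND (NOT x OR NOT v OR y OR NOT w) AND (NOT x OR NOT v OR NOT y OR w)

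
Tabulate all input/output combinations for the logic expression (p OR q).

p | q | Output
--------------
0 | 0 | 0
0 | 1 | 1
1 | 0 | 1
1 | 1 | 1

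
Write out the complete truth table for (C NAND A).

A | C | Output
--------------
0 | 0 | 1
0 | 1 | 1
1 | 0 | 1
1 | 1 | 0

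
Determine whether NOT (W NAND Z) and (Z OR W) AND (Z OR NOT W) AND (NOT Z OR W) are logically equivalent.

Yes, they are equivalent — the two output columns agree on all 4 assignments:
Z | W | Expression 1 | Expression 2
-----------------------------------
0 | 0 | 0 | 0
0 | 1 | 0 | 0
1 | 0 | 0 | 0
1 | 1 | 1 | 1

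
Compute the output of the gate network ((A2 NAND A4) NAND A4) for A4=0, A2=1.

Substituting: ((1 NAND 0) NAND 0)
= 1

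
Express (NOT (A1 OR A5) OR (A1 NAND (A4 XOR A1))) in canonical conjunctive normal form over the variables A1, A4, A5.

(NOT A1 OR A4 OR A5) AND (NOT A1 OR A4 OR NOT A5)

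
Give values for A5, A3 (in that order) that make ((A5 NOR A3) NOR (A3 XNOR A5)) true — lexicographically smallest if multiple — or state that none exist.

A5=0, A3=1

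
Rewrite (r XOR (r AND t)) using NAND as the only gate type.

((r NAND (r NAND ((r NAND t) NAND (r NAND t)))) NAND (((r NAND t) NAND (r NAND t)) NAND (r NAND ((r NAND t) NAND (r NAND t)))))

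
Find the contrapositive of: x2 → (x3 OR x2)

Contrapositive: NOT (x3 OR x2) → NOT x2
Note: A statement and its contrapositive are logically equivalent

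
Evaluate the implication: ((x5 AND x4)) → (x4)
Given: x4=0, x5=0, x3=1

Antecedent ((x5 AND x4)) = 0; consequent (x4) = 0.
0 → 0 = 1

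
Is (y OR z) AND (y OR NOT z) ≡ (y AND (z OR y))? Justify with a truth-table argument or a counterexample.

Yes, they are equivalent — the two output columns agree on all 4 assignments:
y | z | Expression 1 | Expression 2
-----------------------------------
0 | 0 | 0 | 0
0 | 1 | 0 | 0
1 | 0 | 1 | 1
1 | 1 | 1 | 1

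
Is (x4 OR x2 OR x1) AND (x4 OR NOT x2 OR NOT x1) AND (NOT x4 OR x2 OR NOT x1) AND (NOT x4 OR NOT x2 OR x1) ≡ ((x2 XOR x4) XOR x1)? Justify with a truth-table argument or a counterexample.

Yes, they are equivalent — the two output columns agree on all 8 assignments:
x4 | x2 | x1 | Expression 1 | Expression 2
------------------------------------------
0 | 0 | 0 | 0 | 0
0 | 0 | 1 | 1 | 1
0 | 1 | 0 | 1 | 1
0 | 1 | 1 | 0 | 0
1 | 0 | 0 | 1 | 1
1 | 0 | 1 | 0 | 0
1 | 1 | 0 | 0 | 0
1 | 1 | 1 | 1 | 1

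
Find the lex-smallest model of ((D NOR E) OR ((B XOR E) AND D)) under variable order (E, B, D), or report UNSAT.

E=0, B=0, D=0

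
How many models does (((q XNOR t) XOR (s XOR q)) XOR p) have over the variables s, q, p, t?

Satisfying assignments: (0,0,0,0), (0,0,1,1), (0,1,0,0), (0,1,1,1), (1,0,0,1), (1,0,1,0), (1,1,0,1), (1,1,1,0)
Count: 8 out of 16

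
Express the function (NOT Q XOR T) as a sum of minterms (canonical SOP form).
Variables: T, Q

Σm(0, 3) = (NOT T AND NOT Q) OR (T AND Q)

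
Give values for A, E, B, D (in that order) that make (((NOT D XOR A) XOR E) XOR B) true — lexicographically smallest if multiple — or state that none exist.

A=0, E=0, B=0, D=0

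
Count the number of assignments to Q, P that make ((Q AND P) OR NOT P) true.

Satisfying assignments: (0,0), (1,0), (1,1)
Count: 3 out of 4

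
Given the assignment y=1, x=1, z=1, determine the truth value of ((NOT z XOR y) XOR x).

Substituting: ((NOT 1 XOR 1) XOR 1)
= 0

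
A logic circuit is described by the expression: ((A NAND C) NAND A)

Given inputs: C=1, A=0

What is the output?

Substituting: ((0 NAND 1) NAND 0)
= 1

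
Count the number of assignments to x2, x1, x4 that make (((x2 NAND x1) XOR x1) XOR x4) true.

Satisfying assignments: (0,0,0), (0,1,1), (1,0,0), (1,1,0)
Count: 4 out of 8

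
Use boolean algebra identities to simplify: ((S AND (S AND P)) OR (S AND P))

By absorption (E OR (E AND v) = E):
= (S AND P)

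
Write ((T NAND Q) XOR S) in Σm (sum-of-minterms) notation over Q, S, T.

Σm(0, 1, 4, 7) = (NOT Q AND NOT S AND NOT T) OR (NOT Q AND NOT S AND T) OR (Q AND NOT S AND NOT T) OR (Q AND S AND T)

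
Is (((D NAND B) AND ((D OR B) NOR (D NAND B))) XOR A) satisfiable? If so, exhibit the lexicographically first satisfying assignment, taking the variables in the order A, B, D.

A=1, B=0, D=0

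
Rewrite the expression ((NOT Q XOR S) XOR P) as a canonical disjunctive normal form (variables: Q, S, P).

(NOT Q AND NOT S AND NOT P) OR (NOT Q AND S AND P) OR (Q AND NOT S AND P) OR (Q AND S AND NOT P)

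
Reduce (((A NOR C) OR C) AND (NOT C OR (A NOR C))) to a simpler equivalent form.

By distribution ((E OR v) AND (E OR NOT v) = E):
= (A NOR C)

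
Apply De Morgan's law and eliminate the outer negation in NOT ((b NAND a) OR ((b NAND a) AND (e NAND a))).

NOT (b NAND a) AND NOT ((b NAND a) AND (e NAND a))
De Morgan's: NOT(OR of terms) = AND of negations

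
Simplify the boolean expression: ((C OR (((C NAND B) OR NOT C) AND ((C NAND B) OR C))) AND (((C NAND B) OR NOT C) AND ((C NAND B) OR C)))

By absorption (E AND (E OR v) = E) then distribution ((E OR v) AND (E OR NOT v) = E):
= (C NAND B)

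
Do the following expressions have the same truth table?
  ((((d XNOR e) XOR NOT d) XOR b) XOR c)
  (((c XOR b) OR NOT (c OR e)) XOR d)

No. Counterexample: with b=0, d=0, e=0, c=0, Expression 1 = 0 but Expression 2 = 1.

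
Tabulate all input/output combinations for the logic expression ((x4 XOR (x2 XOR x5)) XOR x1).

x4 | x1 | x2 | x5 | Output
--------------------------
0 | 0 | 0 | 0 | 0
0 | 0 | 0 | 1 | 1
0 | 0 | 1 | 0 | 1
0 | 0 | 1 | 1 | 0
0 | 1 | 0 | 0 | 1
0 | 1 | 0 | 1 | 0
0 | 1 | 1 | 0 | 0
0 | 1 | 1 | 1 | 1
1 | 0 | 0 | 0 | 1
1 | 0 | 0 | 1 | 0
1 | 0 | 1 | 0 | 0
1 | 0 | 1 | 1 | 1
1 | 1 | 0 | 0 | 0
1 | 1 | 0 | 1 | 1
1 | 1 | 1 | 0 | 1
1 | 1 | 1 | 1 | 0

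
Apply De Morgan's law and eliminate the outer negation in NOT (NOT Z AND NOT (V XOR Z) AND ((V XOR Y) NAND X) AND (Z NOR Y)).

Z OR (V XOR Z) OR NOT ((V XOR Y) NAND X) OR NOT (Z NOR Y)
De Morgan's: NOT(AND of terms) = OR of negations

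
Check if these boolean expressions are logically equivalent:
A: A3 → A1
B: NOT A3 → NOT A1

No, Inverse is not equivalent to original (counterexample: A3=0, A1=1)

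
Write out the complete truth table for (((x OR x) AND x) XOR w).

x | w | Output
--------------
0 | 0 | 0
0 | 1 | 1
1 | 0 | 1
1 | 1 | 0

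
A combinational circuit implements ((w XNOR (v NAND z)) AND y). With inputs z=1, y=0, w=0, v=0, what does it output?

Substituting: ((0 XNOR (0 NAND 1)) AND 0)
= 0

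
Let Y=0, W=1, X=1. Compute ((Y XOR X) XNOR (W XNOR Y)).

Substituting: ((0 XOR 1) XNOR (1 XNOR 0))
= 0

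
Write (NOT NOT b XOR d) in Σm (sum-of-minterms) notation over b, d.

Σm(1, 2) = (NOT b AND d) OR (b AND NOT d)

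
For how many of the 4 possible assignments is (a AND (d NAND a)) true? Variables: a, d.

Satisfying assignments: (1,0)
Count: 1 out of 4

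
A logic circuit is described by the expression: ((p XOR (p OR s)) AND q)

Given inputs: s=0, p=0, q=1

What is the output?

Substituting: ((0 XOR (0 OR 0)) AND 1)
= 0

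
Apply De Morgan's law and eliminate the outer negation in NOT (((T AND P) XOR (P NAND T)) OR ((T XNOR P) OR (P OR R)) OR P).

NOT ((T AND P) XOR (P NAND T)) AND NOT ((T XNOR P) OR (P OR R)) AND NOT P
De Morgan's: NOT(OR of terms) = AND of negations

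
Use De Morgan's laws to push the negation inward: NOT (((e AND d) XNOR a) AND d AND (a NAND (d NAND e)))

NOT ((e AND d) XNOR a) OR NOT d OR NOT (a NAND (d NAND e))
De Morgan's: NOT(AND of terms) = OR of negations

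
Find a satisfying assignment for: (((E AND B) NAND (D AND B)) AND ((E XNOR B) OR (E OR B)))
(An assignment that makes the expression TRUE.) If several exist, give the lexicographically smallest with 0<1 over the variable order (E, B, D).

E=0, B=0, D=0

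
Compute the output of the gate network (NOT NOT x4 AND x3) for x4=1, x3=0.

Substituting: (NOT NOT 1 AND 0)
= 0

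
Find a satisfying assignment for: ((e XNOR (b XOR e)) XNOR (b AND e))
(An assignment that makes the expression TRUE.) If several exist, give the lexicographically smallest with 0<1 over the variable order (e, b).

e=0, b=1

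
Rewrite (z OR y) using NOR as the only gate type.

((z NOR y) NOR (z NOR y))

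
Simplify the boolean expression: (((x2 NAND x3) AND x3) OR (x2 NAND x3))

By absorption (E OR (E AND v) = E):
= (x2 NAND x3)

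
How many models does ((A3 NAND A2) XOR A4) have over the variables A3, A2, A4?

Satisfying assignments: (0,0,0), (0,1,0), (1,0,0), (1,1,1)
Count: 4 out of 8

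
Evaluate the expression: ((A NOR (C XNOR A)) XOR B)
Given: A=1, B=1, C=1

Substituting: ((1 NOR (1 XNOR 1)) XOR 1)
= 1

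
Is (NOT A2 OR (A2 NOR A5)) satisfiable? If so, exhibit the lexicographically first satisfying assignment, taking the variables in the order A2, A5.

A2=0, A5=0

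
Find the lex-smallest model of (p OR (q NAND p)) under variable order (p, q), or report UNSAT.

p=0, q=0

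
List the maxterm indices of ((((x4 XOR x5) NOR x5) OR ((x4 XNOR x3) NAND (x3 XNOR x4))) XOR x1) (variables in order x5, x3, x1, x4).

ΠM(2, 3, 5, 6, 8, 11, 13, 14) = (x5 OR x3 OR NOT x1 OR x4) AND (x5 OR x3 OR NOT x1 OR NOT x4) AND (x5 OR NOT x3 OR x1 OR NOT x4) AND (x5 OR NOT x3 OR NOT x1 OR x4) AND (NOT x5 OR x3 OR x1 OR x4) AND (NOT x5 OR x3 OR NOT x1 OR NOT x4) AND (NOT x5 OR NOT x3 OR x1 OR NOT x4) AND (NOT x5 OR NOT x3 OR NOT x1 OR x4)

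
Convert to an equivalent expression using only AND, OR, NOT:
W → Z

NOT W OR Z
(Implication elimination: A → B = NOT A OR B)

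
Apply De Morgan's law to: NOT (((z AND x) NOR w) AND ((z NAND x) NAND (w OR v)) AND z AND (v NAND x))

NOT ((z AND x) NOR w) OR NOT ((z NAND x) NAND (w OR v)) OR NOT z OR NOT (v NAND x)
De Morgan's: NOT(AND of terms) = OR of negations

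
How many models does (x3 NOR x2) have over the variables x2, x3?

Satisfying assignments: (0,0)
Count: 1 out of 4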